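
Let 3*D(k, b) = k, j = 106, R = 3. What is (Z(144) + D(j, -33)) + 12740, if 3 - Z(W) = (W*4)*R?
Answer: 33151/3 ≈ 11050.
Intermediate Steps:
D(k, b) = k/3
Z(W) = 3 - 12*W (Z(W) = 3 - W*4*3 = 3 - 4*W*3 = 3 - 12*W)
(Z(144) + D(j, -33)) + 12740 = ((3 - 12*144) + (1/3)*106) + 12740 = ((3 - 1728) + 106/3) + 12740 = (-1725 + 106/3) + 12740 = -5069/3 + 12740 = 33151/3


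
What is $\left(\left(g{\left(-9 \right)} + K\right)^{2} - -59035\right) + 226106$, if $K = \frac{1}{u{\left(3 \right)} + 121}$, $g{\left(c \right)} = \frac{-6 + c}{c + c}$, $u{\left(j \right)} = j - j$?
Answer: $\frac{150291351037}{527076} \approx 2.8514 \cdot 10^{5}$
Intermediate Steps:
$u{\left(j \right)} = 0$
$g{\left(c \right)} = \frac{-6 + c}{2 c}$
$K = \frac{1}{121}$ ($K = \frac{1}{0 + 121} = \frac{1}{121} \approx 0.0082645$)
$\left(\left(g{\left(-9 \right)} + K\right)^{2} - -59035\right) + 226106 = \left(\left(\frac{-6 - 9}{2 \left(-9\right)} + \frac{1}{121}\right)^{2} - -59035\right) + 226106 = \left(\left(\frac{1}{2} \left(- \frac{1}{9}\right) \left(-15\right) + \frac{1}{121}\right)^{2} + 59035\right) + 226106 = \left(\left(\frac{5}{6} + \frac{1}{121}\right)^{2} + 59035\right) + 226106 = \left(\left(\frac{611}{726}\right)^{2} + 59035\right) + 226106 = \left(\frac{373321}{527076} + 59035\right) + 226106 = \frac{31116304981}{527076} + 226106 = \frac{150291351037}{527076}$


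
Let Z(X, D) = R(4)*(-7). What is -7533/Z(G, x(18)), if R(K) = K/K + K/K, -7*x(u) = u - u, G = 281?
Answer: 7533/14 ≈ 538.07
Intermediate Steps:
x(u) = 0 (x(u) = -(u - u)/7 = -⅐*0 = 0)
R(K) = 2 (R(K) = 1 + 1 = 2)
Z(X, D) = -14 (Z(X, D) = 2*(-7) = -14)
-7533/Z(G, x(18)) = -7533/(-14) = -7533*(-1/14) = 7533/14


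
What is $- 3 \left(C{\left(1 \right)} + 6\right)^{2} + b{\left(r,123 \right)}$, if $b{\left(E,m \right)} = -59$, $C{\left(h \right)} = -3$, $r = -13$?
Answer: $-86$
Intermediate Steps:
$- 3 \left(C{\left(1 \right)} + 6\right)^{2} + b{\left(r,123 \right)} = - 3 \left(-3 + 6\right)^{2} - 59 = - 3 \cdot 3^{2} - 59 = \left(-3\right) 9 - 59 = -27 - 59 = -86$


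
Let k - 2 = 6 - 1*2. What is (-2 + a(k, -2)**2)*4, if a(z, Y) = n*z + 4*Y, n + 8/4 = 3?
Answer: 8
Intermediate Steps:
n = 1 (n = -2 + 3 = 1)
k = 6 (k = 2 + (6 - 1*2) = 2 + (6 - 2) = 2 + 4 = 6)
a(z, Y) = z + 4*Y (a(z, Y) = 1*z + 4*Y = z + 4*Y)
(-2 + a(k, -2)**2)*4 = (-2 + (6 + 4*(-2))**2)*4 = (-2 + (6 - 8)**2)*4 = (-2 + (-2)**2)*4 = (-2 + 4)*4 = 2*4 = 8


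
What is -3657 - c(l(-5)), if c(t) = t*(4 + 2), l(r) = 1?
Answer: -3663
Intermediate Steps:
c(t) = 6*t (c(t) = t*6 = 6*t)
-3657 - c(l(-5)) = -3657 - 6 = -3663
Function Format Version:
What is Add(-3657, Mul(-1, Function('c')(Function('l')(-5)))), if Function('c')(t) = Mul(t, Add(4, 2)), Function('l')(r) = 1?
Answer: -3663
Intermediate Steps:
Function('c')(t) = Mul(6, t) (Function('c')(t) = Mul(t, 6) = Mul(6, t))
Add(-3657, Mul(-1, Function('c')(Function('l')(-5)))) = Add(-3657, Mul(-1, Mul(6, 1))) = Add(-3657, Mul(-1, 6)) = Add(-3657, -6) = -3663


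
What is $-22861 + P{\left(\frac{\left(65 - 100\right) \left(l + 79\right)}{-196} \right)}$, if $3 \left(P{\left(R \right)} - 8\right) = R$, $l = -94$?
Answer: $- \frac{639909}{28} \approx -22854.0$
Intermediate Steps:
$P{\left(R \right)} = 8 + \frac{R}{3}$
$-22861 + P{\left(\frac{\left(65 - 100\right) \left(l + 79\right)}{-196} \right)} = -22861 + \left(8 + \frac{\left(65 - 100\right) \left(-94 + 79\right) \frac{1}{-196}}{3}\right) = -22861 + \left(8 + \frac{\left(-35\right) \left(-15\right) \left(- \frac{1}{196}\right)}{3}\right) = -22861 + \left(8 + \frac{525 \left(- \frac{1}{196}\right)}{3}\right) = -22861 + \left(8 + \frac{1}{3} \left(- \frac{75}{28}\right)\right) = -22861 + \left(8 - \frac{25}{28}\right) = -22861 + \frac{199}{28} = - \frac{639909}{28}$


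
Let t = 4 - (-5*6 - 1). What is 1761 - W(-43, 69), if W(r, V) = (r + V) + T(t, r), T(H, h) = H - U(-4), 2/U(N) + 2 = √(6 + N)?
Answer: 1698 - √2 ≈ 1696.6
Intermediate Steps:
U(N) = 2/(-2 + √(6 + N))
t = 35 (t = 4 - (-30 - 1) = 4 - 1*(-31) = 4 + 31 = 35)
T(H, h) = H - 2/(-2 + √2) (T(H, h) = H - 2/(-2 + √(6 - 4)) = H - 2/(-2 + √2))
W(r, V) = 37 + V + r + √2 (W(r, V) = (r + V) + (2 + 35 + √2) = (V + r) + (37 + √2) = 37 + V + r + √2)
1761 - W(-43, 69) = 1761 - (37 + 69 - 43 + √2) = 1761 - (63 + √2) = 1761 + (-63 - √2) = 1698 - √2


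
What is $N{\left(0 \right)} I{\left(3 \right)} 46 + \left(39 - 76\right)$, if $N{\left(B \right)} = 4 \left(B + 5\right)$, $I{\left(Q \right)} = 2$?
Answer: $1803$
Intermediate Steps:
$N{\left(B \right)} = 20 + 4 B$ ($N{\left(B \right)} = 4 \left(5 + B\right) = 20 + 4 B$)
$N{\left(0 \right)} I{\left(3 \right)} 46 + \left(39 - 76\right) = \left(20 + 4 \cdot 0\right) 2 \cdot 46 + \left(39 - 76\right) = \left(20 + 0\right) 2 \cdot 46 + \left(39 - 76\right) = 20 \cdot 2 \cdot 46 - 37 = 40 \cdot 46 - 37 = 1840 - 37 = 1803$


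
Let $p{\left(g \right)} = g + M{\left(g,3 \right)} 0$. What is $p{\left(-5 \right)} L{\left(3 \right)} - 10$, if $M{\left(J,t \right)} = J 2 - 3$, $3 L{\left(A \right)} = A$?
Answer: $-15$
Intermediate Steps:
$L{\left(A \right)} = \frac{A}{3}$
$M{\left(J,t \right)} = -3 + 2 J$ ($M{\left(J,t \right)} = 2 J - 3 = -3 + 2 J$)
$p{\left(g \right)} = g$ ($p{\left(g \right)} = g + \left(-3 + 2 g\right) 0 = g + 0 = g$)
$p{\left(-5 \right)} L{\left(3 \right)} - 10 = - 5 \cdot \frac{1}{3} \cdot 3 - 10 = \left(-5\right) 1 - 10 = -5 - 10 = -15$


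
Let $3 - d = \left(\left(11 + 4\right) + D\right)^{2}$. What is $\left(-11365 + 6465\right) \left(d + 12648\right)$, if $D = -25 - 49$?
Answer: $-44933000$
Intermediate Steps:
$D = -74$
$d = -3478$ ($d = 3 - \left(\left(11 + 4\right) - 74\right)^{2} = 3 - \left(15 - 74\right)^{2} = 3 - \left(-59\right)^{2} = 3 - 3481 = -3478$)
$\left(-11365 + 6465\right) \left(d + 12648\right) = \left(-11365 + 6465\right) \left(-3478 + 12648\right) = \left(-4900\right) 9170 = -44933000$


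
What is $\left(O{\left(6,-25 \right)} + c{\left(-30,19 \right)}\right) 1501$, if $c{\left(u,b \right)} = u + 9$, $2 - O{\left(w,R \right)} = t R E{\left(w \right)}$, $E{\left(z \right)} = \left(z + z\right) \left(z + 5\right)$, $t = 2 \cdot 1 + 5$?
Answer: $34644581$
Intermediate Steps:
$t = 7$ ($t = 2 + 5 = 7$)
$E{\left(z \right)} = 2 z \left(5 + z\right)$
$O{\left(w,R \right)} = 2 - 14 R w \left(5 + w\right)$ ($O{\left(w,R \right)} = 2 - 7 R 2 w \left(5 + w\right) = 2 - 14 R w \left(5 + w\right)$)
$c{\left(u,b \right)} = 9 + u$
$\left(O{\left(6,-25 \right)} + c{\left(-30,19 \right)}\right) 1501 = \left(\left(2 - \left(-350\right) 6 \left(5 + 6\right)\right) + \left(9 - 30\right)\right) 1501 = \left(\left(2 - \left(-350\right) 6 \cdot 11\right) - 21\right) 1501 = \left(\left(2 + 23100\right) - 21\right) 1501 = \left(23102 - 21\right) 1501 = 23081 \cdot 1501 = 34644581$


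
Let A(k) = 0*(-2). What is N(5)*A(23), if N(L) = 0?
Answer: 0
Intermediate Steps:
A(k) = 0
N(5)*A(23) = 0*0 = 0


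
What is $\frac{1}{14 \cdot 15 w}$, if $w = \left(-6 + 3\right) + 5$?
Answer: $\frac{1}{420} \approx 0.002381$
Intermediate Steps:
$w = 2$ ($w = -3 + 5 = 2$)
$\frac{1}{14 \cdot 15 w} = \frac{1}{14 \cdot 15 \cdot 2} = \frac{1}{210 \cdot 2} = \frac{1}{420}$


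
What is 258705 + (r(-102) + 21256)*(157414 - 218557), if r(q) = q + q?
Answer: -1286923731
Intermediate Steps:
r(q) = 2*q
258705 + (r(-102) + 21256)*(157414 - 218557) = 258705 + (2*(-102) + 21256)*(157414 - 218557) = 258705 + (-204 + 21256)*(-61143) = 258705 + 21052*(-61143) = 258705 - 1287182436 = -1286923731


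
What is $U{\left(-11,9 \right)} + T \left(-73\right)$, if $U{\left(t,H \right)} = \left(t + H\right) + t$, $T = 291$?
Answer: $-21256$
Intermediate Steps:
$U{\left(t,H \right)} = H + 2 t$ ($U{\left(t,H \right)} = \left(H + t\right) + t = H + 2 t$)
$U{\left(-11,9 \right)} + T \left(-73\right) = \left(9 + 2 \left(-11\right)\right) + 291 \left(-73\right) = \left(9 - 22\right) - 21243 = -13 - 21243 = -21256$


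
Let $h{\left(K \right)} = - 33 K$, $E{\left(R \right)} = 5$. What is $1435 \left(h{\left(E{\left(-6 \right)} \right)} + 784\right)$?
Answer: $888265$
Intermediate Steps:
$1435 \left(h{\left(E{\left(-6 \right)} \right)} + 784\right) = 1435 \left(\left(-33\right) 5 + 784\right) = 1435 \left(-165 + 784\right) = 1435 \cdot 619 = 888265$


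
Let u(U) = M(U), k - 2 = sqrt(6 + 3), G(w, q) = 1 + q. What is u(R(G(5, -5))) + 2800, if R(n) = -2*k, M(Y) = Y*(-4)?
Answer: 2840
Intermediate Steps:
M(Y) = -4*Y
k = 5 (k = 2 + sqrt(6 + 3) = 2 + sqrt(9) = 2 + 3 = 5)
R(n) = -10 (R(n) = -2*5 = -10)
u(U) = -4*U
u(R(G(5, -5))) + 2800 = -4*(-10) + 2800 = 40 + 2800 = 2840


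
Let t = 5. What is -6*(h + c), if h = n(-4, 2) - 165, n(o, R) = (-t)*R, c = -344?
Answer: 3114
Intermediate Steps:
n(o, R) = -5*R (n(o, R) = (-1*5)*R = -5*R)
h = -175 (h = -5*2 - 165 = -10 - 165 = -175)
-6*(h + c) = -6*(-175 - 344) = -6*(-519) = 3114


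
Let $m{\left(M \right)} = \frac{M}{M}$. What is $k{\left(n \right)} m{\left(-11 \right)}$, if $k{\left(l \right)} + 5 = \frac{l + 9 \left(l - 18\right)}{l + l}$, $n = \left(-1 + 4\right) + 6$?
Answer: $-9$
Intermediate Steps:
$n = 9$ ($n = 3 + 6 = 9$)
$k{\left(l \right)} = -5 + \frac{-162 + 10 l}{2 l}$ ($k{\left(l \right)} = -5 + \frac{l + 9 \left(l - 18\right)}{l + l} = -5 + \frac{l + 9 \left(-18 + l\right)}{2 l} = -5 + \left(l + \left(-162 + 9 l\right)\right) \frac{1}{2 l} = -5 + \left(-162 + 10 l\right) \frac{1}{2 l} = -5 + \frac{-162 + 10 l}{2 l}$)
$m{\left(M \right)} = 1$
$k{\left(n \right)} m{\left(-11 \right)} = - \frac{81}{9} \cdot 1 = \left(-81\right) \frac{1}{9} \cdot 1 = \left(-9\right) 1 = -9$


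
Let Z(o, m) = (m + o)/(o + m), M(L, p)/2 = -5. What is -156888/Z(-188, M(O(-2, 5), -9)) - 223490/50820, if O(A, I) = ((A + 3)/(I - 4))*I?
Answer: -797327165/5082 ≈ -1.5689e+5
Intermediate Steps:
O(A, I) = I*(3 + A)/(-4 + I) (O(A, I) = ((3 + A)/(-4 + I))*I = I*(3 + A)/(-4 + I))
M(L, p) = -10 (M(L, p) = 2*(-5) = -10)
Z(o, m) = 1 (Z(o, m) = (m + o)/(m + o) = 1)
-156888/Z(-188, M(O(-2, 5), -9)) - 223490/50820 = -156888/1 - 223490/50820 = -156888*1 - 223490*1/50820 = -156888 - 22349/5082 = -797327165/5082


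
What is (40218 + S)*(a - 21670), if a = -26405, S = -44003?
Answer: 181963875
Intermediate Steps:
(40218 + S)*(a - 21670) = (40218 - 44003)*(-26405 - 21670) = -3785*(-48075) = 181963875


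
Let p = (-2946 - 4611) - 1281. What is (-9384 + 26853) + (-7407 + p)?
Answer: 1224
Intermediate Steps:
p = -8838 (p = -7557 - 1281 = -8838)
(-9384 + 26853) + (-7407 + p) = (-9384 + 26853) + (-7407 - 8838) = 17469 - 16245 = 1224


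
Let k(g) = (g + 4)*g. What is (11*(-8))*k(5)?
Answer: -3960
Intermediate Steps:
k(g) = g*(4 + g) (k(g) = (4 + g)*g = g*(4 + g))
(11*(-8))*k(5) = (11*(-8))*(5*(4 + 5)) = -440*9 = -88*45 = -3960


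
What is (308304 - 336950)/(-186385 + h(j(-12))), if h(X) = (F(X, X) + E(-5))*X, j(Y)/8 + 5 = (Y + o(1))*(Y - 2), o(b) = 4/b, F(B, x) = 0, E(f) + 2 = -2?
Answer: 28646/189809 ≈ 0.15092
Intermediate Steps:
E(f) = -4 (E(f) = -2 - 2 = -4)
j(Y) = -40 + 8*(-2 + Y)*(4 + Y) (j(Y) = -40 + 8*((Y + 4/1)*(Y - 2)) = -40 + 8*((Y + 4*1)*(-2 + Y)) = -40 + 8*((Y + 4)*(-2 + Y)) = -40 + 8*((4 + Y)*(-2 + Y)) = -40 + 8*((-2 + Y)*(4 + Y)) = -40 + 8*(-2 + Y)*(4 + Y))
h(X) = -4*X (h(X) = (0 - 4)*X = -4*X)
(308304 - 336950)/(-186385 + h(j(-12))) = (308304 - 336950)/(-186385 - 4*(-104 + 8*(-12)² + 16*(-12))) = -28646/(-186385 - 4*(-104 + 8*144 - 192)) = -28646/(-186385 - 4*(-104 + 1152 - 192)) = -28646/(-186385 - 4*856) = -28646/(-186385 - 3424) = -28646/(-189809) = -28646*(-1/189809) = 28646/189809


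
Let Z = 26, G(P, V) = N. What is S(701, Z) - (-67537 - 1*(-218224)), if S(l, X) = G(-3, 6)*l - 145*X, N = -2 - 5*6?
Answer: -176889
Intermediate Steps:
N = -32 (N = -2 - 30 = -32)
G(P, V) = -32
S(l, X) = -145*X - 32*l (S(l, X) = -32*l - 145*X = -145*X - 32*l)
S(701, Z) - (-67537 - 1*(-218224)) = (-145*26 - 32*701) - (-67537 - 1*(-218224)) = (-3770 - 22432) - (-67537 + 218224) = -26202 - 1*150687 = -26202 - 150687 = -176889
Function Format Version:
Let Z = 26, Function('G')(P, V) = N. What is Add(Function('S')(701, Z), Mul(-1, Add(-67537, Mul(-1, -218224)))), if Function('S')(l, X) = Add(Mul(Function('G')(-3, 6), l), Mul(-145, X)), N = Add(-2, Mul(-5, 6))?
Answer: -176889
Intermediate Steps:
N = -32 (N = Add(-2, -30) = -32)
Function('G')(P, V) = -32
Function('S')(l, X) = Add(Mul(-145, X), Mul(-32, l)) (Function('S')(l, X) = Add(Mul(-32, l), Mul(-145, X)) = Add(Mul(-145, X), Mul(-32, l)))
Add(Function('S')(701, Z), Mul(-1, Add(-67537, Mul(-1, -218224)))) = Add(Add(Mul(-145, 26), Mul(-32, 701)), Mul(-1, Add(-67537, Mul(-1, -218224)))) = Add(Add(-3770, -22432), Mul(-1, Add(-67537, 218224))) = Add(-26202, Mul(-1, 150687)) = Add(-26202, -150687) = -176889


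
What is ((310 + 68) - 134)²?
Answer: 59536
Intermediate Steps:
((310 + 68) - 134)² = (378 - 134)² = 244² = 59536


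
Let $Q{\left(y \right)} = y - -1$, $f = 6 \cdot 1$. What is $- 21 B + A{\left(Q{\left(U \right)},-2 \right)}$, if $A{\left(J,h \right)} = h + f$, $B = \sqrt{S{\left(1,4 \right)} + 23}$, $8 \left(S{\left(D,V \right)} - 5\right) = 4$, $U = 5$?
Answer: $4 - \frac{21 \sqrt{114}}{2} \approx -108.11$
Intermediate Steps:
$S{\left(D,V \right)} = \frac{11}{2}$ ($S{\left(D,V \right)} = 5 + \frac{1}{8} \cdot 4 = 5 + \frac{1}{2} = \frac{11}{2}$)
$f = 6$
$Q{\left(y \right)} = 1 + y$ ($Q{\left(y \right)} = y + 1 = 1 + y$)
$B = \frac{\sqrt{114}}{2}$ ($B = \sqrt{\frac{11}{2} + 23} = \sqrt{\frac{57}{2}} = \frac{\sqrt{114}}{2} \approx 5.3385$)
$A{\left(J,h \right)} = 6 + h$ ($A{\left(J,h \right)} = h + 6 = 6 + h$)
$- 21 B + A{\left(Q{\left(U \right)},-2 \right)} = - 21 \frac{\sqrt{114}}{2} + \left(6 - 2\right) = - \frac{21 \sqrt{114}}{2} + 4 = 4 - \frac{21 \sqrt{114}}{2}$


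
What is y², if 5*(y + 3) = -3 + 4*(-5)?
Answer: 1444/25 ≈ 57.760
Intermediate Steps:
y = -38/5 (y = -3 + (-3 + 4*(-5))/5 = -3 + (-3 - 20)/5 = -3 + (⅕)*(-23) = -3 - 23/5 = -38/5 ≈ -7.6000)
y² = (-38/5)² = 1444/25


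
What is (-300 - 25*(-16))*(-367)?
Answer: -36700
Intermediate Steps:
(-300 - 25*(-16))*(-367) = (-300 + 400)*(-367) = 100*(-367) = -36700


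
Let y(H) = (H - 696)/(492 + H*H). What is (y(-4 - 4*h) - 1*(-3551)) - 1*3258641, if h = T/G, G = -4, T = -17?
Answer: -1012333229/311 ≈ -3.2551e+6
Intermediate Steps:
h = 17/4 (h = -17/(-4) = -17*(-¼) = 17/4 ≈ 4.2500)
y(H) = (-696 + H)/(492 + H²)
(y(-4 - 4*h) - 1*(-3551)) - 1*3258641 = ((-696 + (-4 - 4*17/4))/(492 + (-4 - 4*17/4)²) - 1*(-3551)) - 1*3258641 = ((-696 + (-4 - 17))/(492 + (-4 - 17)²) + 3551) - 3258641 = ((-696 - 21)/(492 + (-21)²) + 3551) - 3258641 = (-717/(492 + 441) + 3551) - 3258641 = (-717/933 + 3551) - 3258641 = ((1/933)*(-717) + 3551) - 3258641 = (-239/311 + 3551) - 3258641 = 1104122/311 - 3258641 = -1012333229/311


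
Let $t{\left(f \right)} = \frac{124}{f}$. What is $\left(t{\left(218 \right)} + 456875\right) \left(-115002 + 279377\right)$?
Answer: $\frac{8185782456875}{109} \approx 7.5099 \cdot 10^{10}$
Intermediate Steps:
$\left(t{\left(218 \right)} + 456875\right) \left(-115002 + 279377\right) = \left(\frac{124}{218} + 456875\right) \left(-115002 + 279377\right) = \left(124 \cdot \frac{1}{218} + 456875\right) 164375 = \left(\frac{62}{109} + 456875\right) 164375 = \frac{49799437}{109} \cdot 164375 = \frac{8185782456875}{109}$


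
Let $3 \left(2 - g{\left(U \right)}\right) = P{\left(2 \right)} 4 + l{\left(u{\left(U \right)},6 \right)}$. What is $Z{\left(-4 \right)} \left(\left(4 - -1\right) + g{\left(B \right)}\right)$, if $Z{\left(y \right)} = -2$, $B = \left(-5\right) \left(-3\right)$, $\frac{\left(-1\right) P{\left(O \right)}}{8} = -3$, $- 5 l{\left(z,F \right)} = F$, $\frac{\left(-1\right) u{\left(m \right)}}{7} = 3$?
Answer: $\frac{246}{5} \approx 49.2$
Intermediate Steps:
$u{\left(m \right)} = -21$ ($u{\left(m \right)} = \left(-7\right) 3 = -21$)
$l{\left(z,F \right)} = - \frac{F}{5}$
$P{\left(O \right)} = 24$ ($P{\left(O \right)} = \left(-8\right) \left(-3\right) = 24$)
$B = 15$
$g{\left(U \right)} = - \frac{148}{5}$ ($g{\left(U \right)} = 2 - \frac{24 \cdot 4 - \frac{6}{5}}{3} = 2 - \frac{96 - \frac{6}{5}}{3} = 2 - \frac{158}{5} = - \frac{148}{5}$)
$Z{\left(-4 \right)} \left(\left(4 - -1\right) + g{\left(B \right)}\right) = - 2 \left(\left(4 - -1\right) - \frac{148}{5}\right) = - 2 \left(\left(4 + 1\right) - \frac{148}{5}\right) = - 2 \left(5 - \frac{148}{5}\right) = \left(-2\right) \left(- \frac{123}{5}\right) = \frac{246}{5}$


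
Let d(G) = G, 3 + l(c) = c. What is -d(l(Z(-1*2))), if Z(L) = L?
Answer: 5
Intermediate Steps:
l(c) = -3 + c
-d(l(Z(-1*2))) = -(-3 - 1*2) = -(-3 - 2) = -1*(-5) = 5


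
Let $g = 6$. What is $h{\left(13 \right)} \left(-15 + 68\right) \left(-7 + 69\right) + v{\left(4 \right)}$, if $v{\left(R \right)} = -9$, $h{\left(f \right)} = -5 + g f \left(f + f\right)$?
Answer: $6647569$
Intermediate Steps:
$h{\left(f \right)} = -5 + 12 f^{2}$ ($h{\left(f \right)} = -5 + 6 f \left(f + f\right) = -5 + 6 f 2 f = -5 + 6 \cdot 2 f^{2} = -5 + 12 f^{2}$)
$h{\left(13 \right)} \left(-15 + 68\right) \left(-7 + 69\right) + v{\left(4 \right)} = \left(-5 + 12 \cdot 13^{2}\right) \left(-15 + 68\right) \left(-7 + 69\right) - 9 = \left(-5 + 12 \cdot 169\right) 53 \cdot 62 - 9 = \left(-5 + 2028\right) 3286 - 9 = 2023 \cdot 3286 - 9 = 6647578 - 9 = 6647569$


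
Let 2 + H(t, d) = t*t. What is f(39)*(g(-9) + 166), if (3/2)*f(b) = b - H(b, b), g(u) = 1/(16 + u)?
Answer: -3442480/21 ≈ -1.6393e+5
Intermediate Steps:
H(t, d) = -2 + t² (H(t, d) = -2 + t*t = -2 + t²)
f(b) = 4/3 - 2*b²/3 + 2*b/3 (f(b) = 2*(b - (-2 + b²))/3 = 2*(b + (2 - b²))/3 = 2*(2 + b - b²)/3 = 4/3 - 2*b²/3 + 2*b/3)
f(39)*(g(-9) + 166) = (4/3 - ⅔*39² + (⅔)*39)*(1/(16 - 9) + 166) = (4/3 - ⅔*1521 + 26)*(1/7 + 166) = (4/3 - 1014 + 26)*(⅐ + 166) = -2960/3*1163/7 = -3442480/21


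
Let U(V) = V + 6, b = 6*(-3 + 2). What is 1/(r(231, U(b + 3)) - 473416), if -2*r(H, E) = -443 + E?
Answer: -1/473196 ≈ -2.1133e-6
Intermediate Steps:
b = -6 (b = 6*(-1) = -6)
U(V) = 6 + V
r(H, E) = 443/2 - E/2 (r(H, E) = -(-443 + E)/2 = 443/2 - E/2)
1/(r(231, U(b + 3)) - 473416) = 1/((443/2 - (6 + (-6 + 3))/2) - 473416) = 1/((443/2 - (6 - 3)/2) - 473416) = 1/((443/2 - ½*3) - 473416) = 1/((443/2 - 3/2) - 473416) = 1/(220 - 473416) = 1/(-473196) = -1/473196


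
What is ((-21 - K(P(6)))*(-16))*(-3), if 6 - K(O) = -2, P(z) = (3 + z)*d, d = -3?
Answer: -1392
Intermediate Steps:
P(z) = -9 - 3*z (P(z) = (3 + z)*(-3) = -9 - 3*z)
K(O) = 8 (K(O) = 6 - 1*(-2) = 6 + 2 = 8)
((-21 - K(P(6)))*(-16))*(-3) = ((-21 - 1*8)*(-16))*(-3) = ((-21 - 8)*(-16))*(-3) = -29*(-16)*(-3) = 464*(-3) = -1392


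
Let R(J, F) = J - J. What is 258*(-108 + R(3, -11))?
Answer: -27864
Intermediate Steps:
R(J, F) = 0
258*(-108 + R(3, -11)) = 258*(-108 + 0) = 258*(-108) = -27864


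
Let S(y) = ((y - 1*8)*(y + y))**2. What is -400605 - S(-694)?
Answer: -949408989981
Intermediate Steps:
S(y) = 4*y**2*(-8 + y)**2 (S(y) = ((y - 8)*(2*y))**2 = ((-8 + y)*(2*y))**2 = (2*y*(-8 + y))**2 = 4*y**2*(-8 + y)**2)
-400605 - S(-694) = -400605 - 4*(-694)**2*(-8 - 694)**2 = -400605 - 4*481636*(-702)**2 = -400605 - 4*481636*492804 = -400605 - 1*949408589376 = -400605 - 949408589376 = -949408989981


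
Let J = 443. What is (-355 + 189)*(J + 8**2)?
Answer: -84162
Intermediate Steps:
(-355 + 189)*(J + 8**2) = (-355 + 189)*(443 + 8**2) = -166*(443 + 64) = -166*507 = -84162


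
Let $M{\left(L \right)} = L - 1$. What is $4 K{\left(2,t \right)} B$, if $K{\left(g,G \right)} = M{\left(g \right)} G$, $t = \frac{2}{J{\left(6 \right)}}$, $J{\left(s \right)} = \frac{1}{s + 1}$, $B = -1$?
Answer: $-56$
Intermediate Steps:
$M{\left(L \right)} = -1 + L$
$J{\left(s \right)} = \frac{1}{1 + s}$
$t = 14$ ($t = \frac{2}{\frac{1}{1 + 6}} = \frac{2}{\frac{1}{7}} = 2 \frac{1}{\frac{1}{7}} = 2 \cdot 7 = 14$)
$K{\left(g,G \right)} = G \left(-1 + g\right)$ ($K{\left(g,G \right)} = \left(-1 + g\right) G = G \left(-1 + g\right)$)
$4 K{\left(2,t \right)} B = 4 \cdot 14 \left(-1 + 2\right) \left(-1\right) = 4 \cdot 14 \cdot 1 \left(-1\right) = 4 \cdot 14 \left(-1\right) = 56 \left(-1\right) = -56$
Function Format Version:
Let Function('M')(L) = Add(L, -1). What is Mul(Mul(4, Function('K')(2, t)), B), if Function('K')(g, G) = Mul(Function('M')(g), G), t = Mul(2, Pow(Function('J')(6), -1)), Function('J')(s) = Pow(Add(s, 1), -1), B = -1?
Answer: -56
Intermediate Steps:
Function('M')(L) = Add(-1, L)
Function('J')(s) = Pow(Add(1, s), -1)
t = 14 (t = Mul(2, Pow(Pow(Add(1, 6), -1), -1)) = Mul(2, Pow(Pow(7, -1), -1)) = Mul(2, Pow(Rational(1, 7), -1)) = Mul(2, 7) = 14)
Function('K')(g, G) = Mul(G, Add(-1, g)) (Function('K')(g, G) = Mul(Add(-1, g), G) = Mul(G, Add(-1, g)))
Mul(Mul(4, Function('K')(2, t)), B) = Mul(Mul(4, Mul(14, Add(-1, 2))), -1) = Mul(Mul(4, Mul(14, 1)), -1) = Mul(Mul(4, 14), -1) = Mul(56, -1) = -56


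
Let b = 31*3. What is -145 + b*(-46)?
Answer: -4423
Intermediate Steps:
b = 93
-145 + b*(-46) = -145 + 93*(-46) = -145 - 4278 = -4423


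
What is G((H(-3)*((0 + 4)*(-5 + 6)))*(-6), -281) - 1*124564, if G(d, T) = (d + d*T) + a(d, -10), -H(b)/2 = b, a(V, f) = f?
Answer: -84254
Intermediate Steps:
H(b) = -2*b
G(d, T) = -10 + d + T*d (G(d, T) = (d + d*T) - 10 = (d + T*d) - 10 = -10 + d + T*d)
G((H(-3)*((0 + 4)*(-5 + 6)))*(-6), -281) - 1*124564 = (-10 + ((-2*(-3))*((0 + 4)*(-5 + 6)))*(-6) - 281*(-2*(-3))*((0 + 4)*(-5 + 6))*(-6)) - 1*124564 = (-10 + (6*(4*1))*(-6) - 281*6*(4*1)*(-6)) - 124564 = (-10 + (6*4)*(-6) - 281*6*4*(-6)) - 124564 = (-10 + 24*(-6) - 6744*(-6)) - 124564 = (-10 - 144 - 281*(-144)) - 124564 = (-10 - 144 + 40464) - 124564 = 40310 - 124564 = -84254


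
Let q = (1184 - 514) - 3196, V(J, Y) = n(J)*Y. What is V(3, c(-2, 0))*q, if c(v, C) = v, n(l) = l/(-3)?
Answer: -5052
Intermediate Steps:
n(l) = -l/3 (n(l) = l*(-1/3) = -l/3)
V(J, Y) = -J*Y/3 (V(J, Y) = (-J/3)*Y = -J*Y/3)
q = -2526 (q = 670 - 3196 = -2526)
V(3, c(-2, 0))*q = -1/3*3*(-2)*(-2526) = 2*(-2526) = -5052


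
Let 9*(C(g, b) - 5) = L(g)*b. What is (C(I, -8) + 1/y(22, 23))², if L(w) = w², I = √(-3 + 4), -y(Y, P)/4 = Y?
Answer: 10543009/627264 ≈ 16.808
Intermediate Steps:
y(Y, P) = -4*Y
I = 1 (I = √1 = 1)
C(g, b) = 5 + b*g²/9 (C(g, b) = 5 + (g²*b)/9 = 5 + (b*g²)/9 = 5 + b*g²/9)
(C(I, -8) + 1/y(22, 23))² = ((5 + (⅑)*(-8)*1²) + 1/(-4*22))² = ((5 + (⅑)*(-8)*1) + 1/(-88))² = ((5 - 8/9) - 1/88)² = (37/9 - 1/88)² = (3247/792)² = 10543009/627264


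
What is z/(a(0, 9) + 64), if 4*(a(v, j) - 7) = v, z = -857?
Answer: -857/71 ≈ -12.070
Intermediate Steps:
a(v, j) = 7 + v/4
z/(a(0, 9) + 64) = -857/((7 + (¼)*0) + 64) = -857/((7 + 0) + 64) = -857/(7 + 64) = -857/71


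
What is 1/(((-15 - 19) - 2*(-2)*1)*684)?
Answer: -1/20520 ≈ -4.8733e-5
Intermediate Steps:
1/(((-15 - 19) - 2*(-2)*1)*684) = 1/((-34 + 4*1)*684) = 1/((-34 + 4)*684) = 1/(-30*684) = 1/(-20520) = -1/20520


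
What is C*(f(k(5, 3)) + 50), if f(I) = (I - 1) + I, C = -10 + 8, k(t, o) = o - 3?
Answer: -98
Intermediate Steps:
k(t, o) = -3 + o
C = -2
f(I) = -1 + 2*I (f(I) = (-1 + I) + I = -1 + 2*I)
C*(f(k(5, 3)) + 50) = -2*((-1 + 2*(-3 + 3)) + 50) = -2*((-1 + 2*0) + 50) = -2*((-1 + 0) + 50) = -2*(-1 + 50) = -2*49 = -98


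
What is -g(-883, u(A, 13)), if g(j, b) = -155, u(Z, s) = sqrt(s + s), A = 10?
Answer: 155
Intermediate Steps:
u(Z, s) = sqrt(2)*sqrt(s) (u(Z, s) = sqrt(2*s) = sqrt(2)*sqrt(s))
-g(-883, u(A, 13)) = -1*(-155) = 155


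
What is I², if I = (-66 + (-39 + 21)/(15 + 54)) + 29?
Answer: 734449/529 ≈ 1388.4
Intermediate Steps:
I = -857/23 (I = (-66 - 18/69) + 29 = (-66 - 18*1/69) + 29 = (-66 - 6/23) + 29 = -1524/23 + 29 = -857/23 ≈ -37.261)
I² = (-857/23)² = 734449/529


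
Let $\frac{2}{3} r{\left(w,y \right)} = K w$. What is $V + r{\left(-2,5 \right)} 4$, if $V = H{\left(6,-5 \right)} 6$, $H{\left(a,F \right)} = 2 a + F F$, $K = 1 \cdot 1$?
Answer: $210$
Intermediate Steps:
$K = 1$
$H{\left(a,F \right)} = F^{2} + 2 a$ ($H{\left(a,F \right)} = 2 a + F^{2} = F^{2} + 2 a$)
$V = 222$ ($V = \left(\left(-5\right)^{2} + 2 \cdot 6\right) 6 = \left(25 + 12\right) 6 = 37 \cdot 6 = 222$)
$r{\left(w,y \right)} = \frac{3 w}{2}$ ($r{\left(w,y \right)} = \frac{3 \cdot 1 w}{2} = \frac{3 w}{2}$)
$V + r{\left(-2,5 \right)} 4 = 222 + \frac{3}{2} \left(-2\right) 4 = 222 - 12 = 210$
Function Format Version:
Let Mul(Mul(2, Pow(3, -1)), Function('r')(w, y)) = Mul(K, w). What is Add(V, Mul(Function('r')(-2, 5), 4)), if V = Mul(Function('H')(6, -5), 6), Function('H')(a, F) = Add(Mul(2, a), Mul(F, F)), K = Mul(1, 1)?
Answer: 210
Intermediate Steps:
K = 1
Function('H')(a, F) = Add(Pow(F, 2), Mul(2, a)) (Function('H')(a, F) = Add(Mul(2, a), Pow(F, 2)) = Add(Pow(F, 2), Mul(2, a)))
V = 222 (V = Mul(Add(Pow(-5, 2), Mul(2, 6)), 6) = Mul(Add(25, 12), 6) = Mul(37, 6) = 222)
Function('r')(w, y) = Mul(Rational(3, 2), w) (Function('r')(w, y) = Mul(Rational(3, 2), Mul(1, w)) = Mul(Rational(3, 2), w))
Add(V, Mul(Function('r')(-2, 5), 4)) = Add(222, Mul(Mul(Rational(3, 2), -2), 4)) = Add(222, Mul(-3, 4)) = Add(222, -12) = 210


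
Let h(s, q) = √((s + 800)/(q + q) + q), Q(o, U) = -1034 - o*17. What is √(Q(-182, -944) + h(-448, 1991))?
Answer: √(67487660 + 543*√7247783)/181 ≈ 45.876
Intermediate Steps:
Q(o, U) = -1034 - 17*o
h(s, q) = √(q + (800 + s)/(2*q)) (h(s, q) = √((800 + s)/((2*q)) + q) = √((800 + s)*(1/(2*q)) + q) = √((800 + s)/(2*q) + q) = √(q + (800 + s)/(2*q)))
√(Q(-182, -944) + h(-448, 1991)) = √((-1034 - 17*(-182)) + √2*√((800 - 448 + 2*1991²)/1991)/2) = √((-1034 + 3094) + √2*√((800 - 448 + 2*3964081)/1991)/2) = √(2060 + √2*√((800 - 448 + 7928162)/1991)/2) = √(2060 + √2*√((1/1991)*7928514)/2) = √(2060 + √2*√(720774/181)/2) = √(2060 + √2*(3*√14495566/181)/2) = √(2060 + 3*√7247783/181)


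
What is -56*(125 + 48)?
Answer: -9688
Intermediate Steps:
-56*(125 + 48) = -56*173 = -9688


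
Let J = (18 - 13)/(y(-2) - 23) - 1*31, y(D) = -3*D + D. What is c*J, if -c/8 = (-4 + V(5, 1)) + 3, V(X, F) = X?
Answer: 19008/19 ≈ 1000.4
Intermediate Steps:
y(D) = -2*D
c = -32 (c = -8*((-4 + 5) + 3) = -8*(1 + 3) = -8*4 = -32)
J = -594/19 (J = (18 - 13)/(-2*(-2) - 23) - 1*31 = 5/(4 - 23) - 31 = 5/(-19) - 31 = 5*(-1/19) - 31 = -5/19 - 31 = -594/19 ≈ -31.263)
c*J = -32*(-594/19) = 19008/19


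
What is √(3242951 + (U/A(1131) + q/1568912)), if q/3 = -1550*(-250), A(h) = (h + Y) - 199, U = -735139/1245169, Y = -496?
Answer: √2297562196529818869551976511990630/26617262985994 ≈ 1800.8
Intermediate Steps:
U = -735139/1245169 (U = -735139*1/1245169 = -735139/1245169 ≈ -0.59039)
A(h) = -695 + h (A(h) = (h - 496) - 199 = (-496 + h) - 199 = -695 + h)
q = 1162500 (q = 3*(-1550*(-250)) = 3*387500 = 1162500)
√(3242951 + (U/A(1131) + q/1568912)) = √(3242951 + (-735139/(1245169*(-695 + 1131)) + 1162500/1568912)) = √(3242951 + (-735139/1245169/436 + 1162500*(1/1568912))) = √(3242951 + (-735139/1245169*1/436 + 290625/392228)) = √(3242951 + (-735139/542893684 + 290625/392228)) = √(3242951 + 19686266851601/26617262985994) = √(86318499303959079895/26617262985994) = √2297562196529818869551976511990630/26617262985994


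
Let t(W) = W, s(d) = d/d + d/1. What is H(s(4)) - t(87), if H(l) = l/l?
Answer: -86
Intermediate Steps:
s(d) = 1 + d (s(d) = 1 + d*1 = 1 + d)
H(l) = 1
H(s(4)) - t(87) = 1 - 1*87 = 1 - 87 = -86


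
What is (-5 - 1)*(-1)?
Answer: 6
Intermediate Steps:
(-5 - 1)*(-1) = -6*(-1) = 6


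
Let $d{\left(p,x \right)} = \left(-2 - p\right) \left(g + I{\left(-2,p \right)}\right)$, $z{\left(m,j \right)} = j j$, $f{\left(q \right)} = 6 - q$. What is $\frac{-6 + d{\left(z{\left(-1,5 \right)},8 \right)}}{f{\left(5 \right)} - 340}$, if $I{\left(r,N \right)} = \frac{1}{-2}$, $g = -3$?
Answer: $- \frac{59}{226} \approx -0.26106$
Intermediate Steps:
$I{\left(r,N \right)} = - \frac{1}{2}$
$z{\left(m,j \right)} = j^{2}$
$d{\left(p,x \right)} = 7 + \frac{7 p}{2}$ ($d{\left(p,x \right)} = \left(-2 - p\right) \left(-3 - \frac{1}{2}\right) = \left(-2 - p\right) \left(- \frac{7}{2}\right) = 7 + \frac{7 p}{2}$)
$\frac{-6 + d{\left(z{\left(-1,5 \right)},8 \right)}}{f{\left(5 \right)} - 340} = \frac{-6 + \left(7 + \frac{7 \cdot 5^{2}}{2}\right)}{\left(6 - 5\right) - 340} = \frac{-6 + \left(7 + \frac{7}{2} \cdot 25\right)}{\left(6 - 5\right) - 340} = \frac{-6 + \left(7 + \frac{175}{2}\right)}{1 - 340} = \frac{-6 + \frac{189}{2}}{-339} = \frac{177}{2} \left(- \frac{1}{339}\right) = - \frac{59}{226}$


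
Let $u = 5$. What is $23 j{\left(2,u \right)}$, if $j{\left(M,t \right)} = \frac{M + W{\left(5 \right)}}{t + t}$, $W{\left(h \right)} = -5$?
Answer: $- \frac{69}{10} \approx -6.9$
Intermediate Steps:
$j{\left(M,t \right)} = \frac{-5 + M}{2 t}$ ($j{\left(M,t \right)} = \frac{M - 5}{t + t} = \frac{-5 + M}{2 t}$)
$23 j{\left(2,u \right)} = 23 \frac{-5 + 2}{2 \cdot 5} = 23 \cdot \frac{1}{2} \cdot \frac{1}{5} \left(-3\right) = 23 \left(- \frac{3}{10}\right) = - \frac{69}{10}$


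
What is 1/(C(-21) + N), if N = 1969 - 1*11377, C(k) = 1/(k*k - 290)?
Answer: -151/1420607 ≈ -0.00010629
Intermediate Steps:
C(k) = 1/(-290 + k**2) (C(k) = 1/(k**2 - 290) = 1/(-290 + k**2))
N = -9408 (N = 1969 - 11377 = -9408)
1/(C(-21) + N) = 1/(1/(-290 + (-21)**2) - 9408) = 1/(1/(-290 + 441) - 9408) = 1/(1/151 - 9408) = 1/(-1420607/151) = -151/1420607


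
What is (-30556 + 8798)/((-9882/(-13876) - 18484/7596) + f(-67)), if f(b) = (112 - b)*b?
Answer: 286667350596/158033594705 ≈ 1.8140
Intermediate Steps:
f(b) = b*(112 - b)
(-30556 + 8798)/((-9882/(-13876) - 18484/7596) + f(-67)) = (-30556 + 8798)/((-9882/(-13876) - 18484/7596) - 67*(112 - 1*(-67))) = -21758/((-9882*(-1/13876) - 18484*1/7596) - 67*(112 + 67)) = -21758/((4941/6938 - 4621/1899) - 67*179) = -21758/(-22677539/13175262 - 11993) = -21758/(-158033594705/13175262) = -21758*(-13175262/158033594705) = 286667350596/158033594705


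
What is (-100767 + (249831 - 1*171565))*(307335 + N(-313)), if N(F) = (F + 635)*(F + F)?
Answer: -2379773263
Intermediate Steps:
N(F) = 2*F*(635 + F) (N(F) = (635 + F)*(2*F) = 2*F*(635 + F))
(-100767 + (249831 - 1*171565))*(307335 + N(-313)) = (-100767 + (249831 - 1*171565))*(307335 + 2*(-313)*(635 - 313)) = (-100767 + (249831 - 171565))*(307335 + 2*(-313)*322) = (-100767 + 78266)*(307335 - 201572) = -22501*105763 = -2379773263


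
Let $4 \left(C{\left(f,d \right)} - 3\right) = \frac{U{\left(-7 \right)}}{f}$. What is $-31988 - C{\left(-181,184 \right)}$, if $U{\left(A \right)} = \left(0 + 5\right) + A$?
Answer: $- \frac{11580743}{362} \approx -31991.0$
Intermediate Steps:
$U{\left(A \right)} = 5 + A$
$C{\left(f,d \right)} = 3 - \frac{1}{2 f}$ ($C{\left(f,d \right)} = 3 + \frac{\left(5 - 7\right) \frac{1}{f}}{4} = 3 + \frac{\left(-2\right) \frac{1}{f}}{4} = 3 - \frac{1}{2 f}$)
$-31988 - C{\left(-181,184 \right)} = -31988 - \left(3 - \frac{1}{2 \left(-181\right)}\right) = -31988 - \left(3 - - \frac{1}{362}\right) = -31988 - \left(3 + \frac{1}{362}\right) = -31988 - \frac{1087}{362} = - \frac{11580743}{362}$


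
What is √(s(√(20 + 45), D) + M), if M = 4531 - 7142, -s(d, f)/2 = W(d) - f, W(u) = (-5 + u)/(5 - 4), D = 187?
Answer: √(-2227 - 2*√65) ≈ 47.362*I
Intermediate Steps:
W(u) = -5 + u (W(u) = (-5 + u)/1 = (-5 + u)*1 = -5 + u)
s(d, f) = 10 - 2*d + 2*f (s(d, f) = -2*((-5 + d) - f) = -2*(-5 + d - f) = 10 - 2*d + 2*f)
M = -2611
√(s(√(20 + 45), D) + M) = √((10 - 2*√(20 + 45) + 2*187) - 2611) = √((10 - 2*√65 + 374) - 2611) = √((384 - 2*√65) - 2611) = √(-2227 - 2*√65)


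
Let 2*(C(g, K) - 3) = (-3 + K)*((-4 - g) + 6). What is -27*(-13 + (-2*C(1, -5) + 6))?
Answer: 135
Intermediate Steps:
C(g, K) = 3 + (-3 + K)*(2 - g)/2 (C(g, K) = 3 + ((-3 + K)*((-4 - g) + 6))/2 = 3 + ((-3 + K)*(2 - g))/2 = 3 + (-3 + K)*(2 - g)/2)
-27*(-13 + (-2*C(1, -5) + 6)) = -27*(-13 + (-2*(-5 + (3/2)*1 - ½*(-5)*1) + 6)) = -27*(-13 + (-2*(-5 + 3/2 + 5/2) + 6)) = -27*(-13 + (-2*(-1) + 6)) = -27*(-13 + (2 + 6)) = -27*(-13 + 8) = -27*(-5) = 135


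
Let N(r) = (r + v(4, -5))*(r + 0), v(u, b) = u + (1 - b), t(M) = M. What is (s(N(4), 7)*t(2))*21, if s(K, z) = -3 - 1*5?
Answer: -336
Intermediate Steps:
v(u, b) = 1 + u - b
N(r) = r*(10 + r) (N(r) = (r + (1 + 4 - 1*(-5)))*(r + 0) = (r + (1 + 4 + 5))*r = (r + 10)*r = (10 + r)*r = r*(10 + r))
s(K, z) = -8 (s(K, z) = -3 - 5 = -8)
(s(N(4), 7)*t(2))*21 = -8*2*21 = -16*21 = -336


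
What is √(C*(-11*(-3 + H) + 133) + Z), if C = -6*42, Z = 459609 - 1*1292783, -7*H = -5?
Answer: I*√873026 ≈ 934.36*I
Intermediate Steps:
H = 5/7 (H = -⅐*(-5) = 5/7 ≈ 0.71429)
Z = -833174 (Z = 459609 - 1292783 = -833174)
C = -252
√(C*(-11*(-3 + H) + 133) + Z) = √(-252*(-11*(-3 + 5/7) + 133) - 833174) = √(-252*(-11*(-16/7) + 133) - 833174) = √(-252*(176/7 + 133) - 833174) = √(-252*1107/7 - 833174) = √(-39852 - 833174) = √(-873026) = I*√873026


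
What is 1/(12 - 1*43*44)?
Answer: -1/1880 ≈ -0.00053191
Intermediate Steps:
1/(12 - 1*43*44) = 1/(12 - 43*44) = 1/(12 - 1892) = 1/(-1880) = -1/1880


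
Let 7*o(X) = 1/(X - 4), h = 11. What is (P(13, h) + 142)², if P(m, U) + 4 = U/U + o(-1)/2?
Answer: 94653441/4900 ≈ 19317.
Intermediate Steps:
o(X) = 1/(7*(-4 + X)) (o(X) = 1/(7*(X - 4)) = 1/(7*(-4 + X)))
P(m, U) = -211/70 (P(m, U) = -4 + (U/U + (1/(7*(-4 - 1)))/2) = -4 + (1 + ((⅐)/(-5))*(½)) = -4 + (1 + ((⅐)*(-⅕))*(½)) = -4 + (1 - 1/35*½) = -4 + (1 - 1/70) = -4 + 69/70 = -211/70)
(P(13, h) + 142)² = (-211/70 + 142)² = (9729/70)² = 94653441/4900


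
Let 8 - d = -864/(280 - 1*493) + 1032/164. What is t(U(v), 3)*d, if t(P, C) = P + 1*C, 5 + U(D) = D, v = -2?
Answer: 27352/2911 ≈ 9.3961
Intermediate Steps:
U(D) = -5 + D
t(P, C) = C + P (t(P, C) = P + C = C + P)
d = -6838/2911 (d = 8 - (-864/(280 - 1*493) + 1032/164) = 8 - (-864/(280 - 493) + 1032*(1/164)) = 8 - (-864/(-213) + 258/41) = 8 - (-864*(-1/213) + 258/41) = 8 - (288/71 + 258/41) = 8 - 1*30126/2911 = 8 - 30126/2911 = -6838/2911 ≈ -2.3490)
t(U(v), 3)*d = (3 + (-5 - 2))*(-6838/2911) = (3 - 7)*(-6838/2911) = -4*(-6838/2911) = 27352/2911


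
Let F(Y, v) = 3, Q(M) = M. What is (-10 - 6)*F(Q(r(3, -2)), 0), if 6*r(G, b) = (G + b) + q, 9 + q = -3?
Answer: -48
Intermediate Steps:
q = -12 (q = -9 - 3 = -12)
r(G, b) = -2 + G/6 + b/6 (r(G, b) = ((G + b) - 12)/6 = (-12 + G + b)/6 = -2 + G/6 + b/6)
(-10 - 6)*F(Q(r(3, -2)), 0) = (-10 - 6)*3 = -16*3 = -48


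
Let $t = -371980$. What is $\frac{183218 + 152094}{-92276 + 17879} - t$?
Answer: $\frac{27673860748}{74397} \approx 3.7198 \cdot 10^{5}$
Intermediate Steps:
$\frac{183218 + 152094}{-92276 + 17879} - t = \frac{183218 + 152094}{-92276 + 17879} - -371980 = \frac{335312}{-74397} + 371980 = 335312 \left(- \frac{1}{74397}\right) + 371980 = - \frac{335312}{74397} + 371980 = \frac{27673860748}{74397}$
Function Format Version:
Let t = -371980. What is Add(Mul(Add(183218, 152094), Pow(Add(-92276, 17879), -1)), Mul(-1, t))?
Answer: Rational(27673860748, 74397) ≈ 3.7198e+5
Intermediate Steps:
Add(Mul(Add(183218, 152094), Pow(Add(-92276, 17879), -1)), Mul(-1, t)) = Add(Mul(Add(183218, 152094), Pow(Add(-92276, 17879), -1)), Mul(-1, -371980)) = Add(Mul(335312, Pow(-74397, -1)), 371980) = Add(Mul(335312, Rational(-1, 74397)), 371980) = Add(Rational(-335312, 74397), 371980) = Rational(27673860748, 74397)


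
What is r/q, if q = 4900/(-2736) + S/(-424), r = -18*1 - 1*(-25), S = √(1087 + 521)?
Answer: -16475627700/4203500743 + 43393644*√402/4203500743 ≈ -3.7125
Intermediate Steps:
S = 2*√402 (S = √1608 = 2*√402 ≈ 40.100)
r = 7 (r = -18 + 25 = 7)
q = -1225/684 - √402/212 (q = 4900/(-2736) + (2*√402)/(-424) = 4900*(-1/2736) + (2*√402)*(-1/424) = -1225/684 - √402/212 ≈ -1.8855)
r/q = 7/(-1225/684 - √402/212)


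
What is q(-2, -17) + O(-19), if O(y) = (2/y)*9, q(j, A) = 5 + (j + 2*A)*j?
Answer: 1445/19 ≈ 76.053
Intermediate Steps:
q(j, A) = 5 + j*(j + 2*A)
O(y) = 18/y
q(-2, -17) + O(-19) = (5 + (-2)**2 + 2*(-17)*(-2)) + 18/(-19) = (5 + 4 + 68) + 18*(-1/19) = 77 - 18/19 = 1445/19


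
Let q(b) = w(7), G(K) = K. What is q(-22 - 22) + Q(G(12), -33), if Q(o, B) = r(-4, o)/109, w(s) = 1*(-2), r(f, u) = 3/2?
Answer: -433/218 ≈ -1.9862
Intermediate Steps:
r(f, u) = 3/2 (r(f, u) = 3*(½) = 3/2)
w(s) = -2
Q(o, B) = 3/218 (Q(o, B) = (3/2)/109 = (3/2)*(1/109) = 3/218)
q(b) = -2
q(-22 - 22) + Q(G(12), -33) = -2 + 3/218 = -433/218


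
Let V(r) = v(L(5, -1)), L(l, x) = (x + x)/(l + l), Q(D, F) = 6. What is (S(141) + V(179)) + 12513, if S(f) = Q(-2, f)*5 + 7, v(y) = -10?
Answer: 12540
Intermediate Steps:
L(l, x) = x/l (L(l, x) = (2*x)/((2*l)) = (2*x)*(1/(2*l)) = x/l)
V(r) = -10
S(f) = 37 (S(f) = 6*5 + 7 = 30 + 7 = 37)
(S(141) + V(179)) + 12513 = (37 - 10) + 12513 = 27 + 12513 = 12540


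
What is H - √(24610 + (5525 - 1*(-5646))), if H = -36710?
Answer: -36710 - √35781 ≈ -36899.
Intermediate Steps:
H - √(24610 + (5525 - 1*(-5646))) = -36710 - √(24610 + (5525 - 1*(-5646))) = -36710 - √(24610 + (5525 + 5646)) = -36710 - √(24610 + 11171) = -36710 - √35781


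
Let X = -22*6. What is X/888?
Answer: -11/74 ≈ -0.14865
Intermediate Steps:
X = -132
X/888 = -132/888 = -132*1/888 = -11/74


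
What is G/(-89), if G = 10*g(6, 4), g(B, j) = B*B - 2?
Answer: -340/89 ≈ -3.8202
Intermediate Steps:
g(B, j) = -2 + B² (g(B, j) = B² - 2 = -2 + B²)
G = 340 (G = 10*(-2 + 6²) = 10*(-2 + 36) = 10*34 = 340)
G/(-89) = 340/(-89) = 340*(-1/89) = -340/89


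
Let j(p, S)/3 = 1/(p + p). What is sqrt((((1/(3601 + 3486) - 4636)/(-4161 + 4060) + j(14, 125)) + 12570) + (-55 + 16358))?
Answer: sqrt(2904069982568817013)/10021018 ≈ 170.06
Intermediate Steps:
j(p, S) = 3/(2*p) (j(p, S) = 3/(p + p) = 3/((2*p)) = 3*(1/(2*p)) = 3/(2*p))
sqrt((((1/(3601 + 3486) - 4636)/(-4161 + 4060) + j(14, 125)) + 12570) + (-55 + 16358)) = sqrt((((1/(3601 + 3486) - 4636)/(-4161 + 4060) + (3/2)/14) + 12570) + (-55 + 16358)) = sqrt((((1/7087 - 4636)/(-101) + (3/2)*(1/14)) + 12570) + 16303) = sqrt((((1/7087 - 4636)*(-1/101) + 3/28) + 12570) + 16303) = sqrt(((-32855331/7087*(-1/101) + 3/28) + 12570) + 16303) = sqrt(((32855331/715787 + 3/28) + 12570) + 16303) = sqrt((922096629/20042036 + 12570) + 16303) = sqrt(252850489149/20042036 + 16303) = sqrt(579595802057/20042036) = sqrt(2904069982568817013)/10021018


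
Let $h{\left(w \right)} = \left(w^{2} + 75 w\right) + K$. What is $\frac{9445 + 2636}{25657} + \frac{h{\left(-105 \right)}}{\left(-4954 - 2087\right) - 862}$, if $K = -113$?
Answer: $\frac{17555834}{202767271} \approx 0.086581$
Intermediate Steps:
$h{\left(w \right)} = -113 + w^{2} + 75 w$ ($h{\left(w \right)} = \left(w^{2} + 75 w\right) - 113 = -113 + w^{2} + 75 w$)
$\frac{9445 + 2636}{25657} + \frac{h{\left(-105 \right)}}{\left(-4954 - 2087\right) - 862} = \frac{9445 + 2636}{25657} + \frac{-113 + \left(-105\right)^{2} + 75 \left(-105\right)}{\left(-4954 - 2087\right) - 862} = 12081 \cdot \frac{1}{25657} + \frac{-113 + 11025 - 7875}{-7041 - 862} = \frac{12081}{25657} + \frac{3037}{-7903} = \frac{12081}{25657} + 3037 \left(- \frac{1}{7903}\right) = \frac{12081}{25657} - \frac{3037}{7903} = \frac{17555834}{202767271}$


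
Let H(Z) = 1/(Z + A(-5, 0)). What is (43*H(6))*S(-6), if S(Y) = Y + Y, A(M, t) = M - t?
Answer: -516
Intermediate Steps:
S(Y) = 2*Y
H(Z) = 1/(-5 + Z) (H(Z) = 1/(Z + (-5 - 1*0)) = 1/(Z + (-5 + 0)) = 1/(Z - 5) = 1/(-5 + Z))
(43*H(6))*S(-6) = (43/(-5 + 6))*(2*(-6)) = (43/1)*(-12) = (43*1)*(-12) = 43*(-12) = -516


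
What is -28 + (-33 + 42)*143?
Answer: 1259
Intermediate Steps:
-28 + (-33 + 42)*143 = -28 + 9*143 = -28 + 1287 = 1259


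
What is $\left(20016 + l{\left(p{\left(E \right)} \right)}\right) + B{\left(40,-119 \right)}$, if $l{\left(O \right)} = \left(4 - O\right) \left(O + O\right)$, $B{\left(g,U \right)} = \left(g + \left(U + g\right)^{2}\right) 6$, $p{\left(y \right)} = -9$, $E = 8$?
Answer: $57468$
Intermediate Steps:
$B{\left(g,U \right)} = 6 g + 6 \left(U + g\right)^{2}$
$l{\left(O \right)} = 2 O \left(4 - O\right)$ ($l{\left(O \right)} = \left(4 - O\right) 2 O = 2 O \left(4 - O\right)$)
$\left(20016 + l{\left(p{\left(E \right)} \right)}\right) + B{\left(40,-119 \right)} = \left(20016 + 2 \left(-9\right) \left(4 - -9\right)\right) + \left(6 \cdot 40 + 6 \left(-119 + 40\right)^{2}\right) = \left(20016 + 2 \left(-9\right) \left(4 + 9\right)\right) + \left(240 + 6 \left(-79\right)^{2}\right) = \left(20016 + 2 \left(-9\right) 13\right) + \left(240 + 6 \cdot 6241\right) = \left(20016 - 234\right) + \left(240 + 37446\right) = 19782 + 37686 = 57468$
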